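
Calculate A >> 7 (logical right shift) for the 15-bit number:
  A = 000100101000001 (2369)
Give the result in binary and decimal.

Logical shift right by 7: drop the bottom 7 bit(s), prepend 7 zero(s) on the left.
  000100101000001  ->  keep [00010010], discard [1000001], prepend 0000000
= 000000000010010

Answer: 000000000010010 (18)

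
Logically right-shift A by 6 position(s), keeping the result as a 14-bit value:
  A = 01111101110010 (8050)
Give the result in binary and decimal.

Logical shift right by 6: drop the bottom 6 bit(s), prepend 6 zero(s) on the left.
  01111101110010  ->  keep [01111101], discard [110010], prepend 000000
= 00000001111101

Answer: 00000001111101 (125)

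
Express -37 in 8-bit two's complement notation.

1. Binary of +37:  00100101
2. Invert bits:     11011010
3. Add 1:           11011011

Answer: 11011011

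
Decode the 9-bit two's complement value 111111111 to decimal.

MSB is 1, so the value is negative. Find the magnitude:
1. Invert bits:  000000000
2. Add 1:        000000001  = 1
3. Apply sign:   -1

Answer: -1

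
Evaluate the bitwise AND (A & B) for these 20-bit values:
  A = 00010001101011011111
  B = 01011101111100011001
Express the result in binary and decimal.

Apply & to each column (1 only where both bits are 1):
  00010001101011011111
& 01011101111100011001
----------------------
  00010001101000011001

Answer: 00010001101000011001 (72217)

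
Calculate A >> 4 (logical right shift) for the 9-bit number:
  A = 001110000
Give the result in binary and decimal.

Logical shift right by 4: drop the bottom 4 bit(s), prepend 4 zero(s) on the left.
  001110000  ->  keep [00111], discard [0000], prepend 0000
= 000000111

Answer: 000000111 (7)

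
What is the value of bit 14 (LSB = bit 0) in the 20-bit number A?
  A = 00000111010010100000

Bit 14 is the 15th from the right.
  00000111010010100000
       ^
That bit is 1.

Answer: 1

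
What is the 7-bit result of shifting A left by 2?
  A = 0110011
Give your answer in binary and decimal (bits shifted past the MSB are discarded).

Shift left by 2: drop the top 2 bit(s), append 2 zero(s) on the right.
  0110011  ->  discard [01], keep [10011], append 00
= 1001100

Answer: 1001100 (76)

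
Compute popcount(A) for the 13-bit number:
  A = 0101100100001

0101100100001
1-bits at positions (from bit 0 = LSB): 0, 5, 8, 9, 11
Count = 5

Answer: 5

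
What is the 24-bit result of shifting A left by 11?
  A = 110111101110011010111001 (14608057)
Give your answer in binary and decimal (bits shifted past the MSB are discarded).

Shift left by 11: drop the top 11 bit(s), append 11 zero(s) on the right.
  110111101110011010111001  ->  discard [11011110111], keep [0011010111001], append 00000000000
= 001101011100100000000000

Answer: 001101011100100000000000 (3524608)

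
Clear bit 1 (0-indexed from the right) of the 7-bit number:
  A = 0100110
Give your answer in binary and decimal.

Mask = ~(1 << 1) = 1111101
Bit 1 of A is 1, so AND-ing with the mask clears it to 0.
  0100110
& 1111101
---------
  0100100

Answer: 0100100 (36)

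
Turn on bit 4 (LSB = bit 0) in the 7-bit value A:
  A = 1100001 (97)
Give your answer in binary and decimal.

Mask = 1 << 4 = 0010000
Bit 4 of A is 0, so OR-ing with the mask flips it to 1.
  1100001
| 0010000
---------
  1110001

Answer: 1110001 (113)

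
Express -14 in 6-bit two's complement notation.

1. Binary of +14:  001110
2. Invert bits:     110001
3. Add 1:           110010

Answer: 110010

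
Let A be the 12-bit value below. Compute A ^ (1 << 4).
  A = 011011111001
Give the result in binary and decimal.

Mask = 1 << 4 = 000000010000
Bit 4 of A is 1; XOR with the mask flips it to 0.
  011011111001
^ 000000010000
--------------
  011011101001

Answer: 011011101001 (1769)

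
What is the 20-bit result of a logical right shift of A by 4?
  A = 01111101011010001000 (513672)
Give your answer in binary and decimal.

Logical shift right by 4: drop the bottom 4 bit(s), prepend 4 zero(s) on the left.
  01111101011010001000  ->  keep [0111110101101000], discard [1000], prepend 0000
= 00000111110101101000

Answer: 00000111110101101000 (32104)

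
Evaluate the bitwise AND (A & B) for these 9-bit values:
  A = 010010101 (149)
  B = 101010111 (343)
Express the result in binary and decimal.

Apply & to each column (1 only where both bits are 1):
  010010101
& 101010111
-----------
  000010101

Answer: 000010101 (21)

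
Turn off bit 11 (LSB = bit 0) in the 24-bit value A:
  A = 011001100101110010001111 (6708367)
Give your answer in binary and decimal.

Mask = ~(1 << 11) = 111111111111011111111111
Bit 11 of A is 1, so AND-ing with the mask clears it to 0.
  011001100101110010001111
& 111111111111011111111111
--------------------------
  011001100101010010001111

Answer: 011001100101010010001111 (6706319)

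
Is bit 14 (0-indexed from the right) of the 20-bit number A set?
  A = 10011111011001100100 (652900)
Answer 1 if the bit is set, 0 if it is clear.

Bit 14 is the 15th from the right.
  10011111011001100100
       ^
That bit is 1.

Answer: 1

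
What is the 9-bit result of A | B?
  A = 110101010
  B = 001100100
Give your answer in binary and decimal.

Apply | to each column (1 where either bit is 1):
  110101010
| 001100100
-----------
  111101110

Answer: 111101110 (494)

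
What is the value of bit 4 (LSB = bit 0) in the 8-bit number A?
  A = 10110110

Bit 4 is the 5th from the right.
  10110110
     ^
That bit is 1.

Answer: 1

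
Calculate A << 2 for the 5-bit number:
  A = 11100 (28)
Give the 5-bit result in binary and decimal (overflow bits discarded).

Shift left by 2: drop the top 2 bit(s), append 2 zero(s) on the right.
  11100  ->  discard [11], keep [100], append 00
= 10000

Answer: 10000 (16)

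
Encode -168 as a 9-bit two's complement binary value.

1. Binary of +168:  010101000
2. Invert bits:     101010111
3. Add 1:           101011000

Answer: 101011000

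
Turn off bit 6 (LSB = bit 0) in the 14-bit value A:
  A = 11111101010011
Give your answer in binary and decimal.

Mask = ~(1 << 6) = 11111110111111
Bit 6 of A is 1, so AND-ing with the mask clears it to 0.
  11111101010011
& 11111110111111
----------------
  11111100010011

Answer: 11111100010011 (16147)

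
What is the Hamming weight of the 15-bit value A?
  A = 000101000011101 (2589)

000101000011101
1-bits at positions (from bit 0 = LSB): 0, 2, 3, 4, 9, 11
Count = 6

Answer: 6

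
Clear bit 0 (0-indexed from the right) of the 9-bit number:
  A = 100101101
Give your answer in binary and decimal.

Mask = ~(1 << 0) = 111111110
Bit 0 of A is 1, so AND-ing with the mask clears it to 0.
  100101101
& 111111110
-----------
  100101100

Answer: 100101100 (300)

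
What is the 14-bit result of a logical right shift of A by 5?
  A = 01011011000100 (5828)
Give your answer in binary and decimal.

Logical shift right by 5: drop the bottom 5 bit(s), prepend 5 zero(s) on the left.
  01011011000100  ->  keep [010110110], discard [00100], prepend 00000
= 00000010110110

Answer: 00000010110110 (182)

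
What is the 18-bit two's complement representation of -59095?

1. Binary of +59095:  001110011011010111
2. Invert bits:     110001100100101000
3. Add 1:           110001100100101001

Answer: 110001100100101001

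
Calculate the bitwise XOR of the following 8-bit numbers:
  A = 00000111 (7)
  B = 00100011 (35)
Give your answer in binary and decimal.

Apply ^ to each column (1 where bits differ):
  00000111
^ 00100011
----------
  00100100

Answer: 00100100 (36)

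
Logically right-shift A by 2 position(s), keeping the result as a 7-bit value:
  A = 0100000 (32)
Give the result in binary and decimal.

Logical shift right by 2: drop the bottom 2 bit(s), prepend 2 zero(s) on the left.
  0100000  ->  keep [01000], discard [00], prepend 00
= 0001000

Answer: 0001000 (8)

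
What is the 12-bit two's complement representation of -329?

1. Binary of +329:  000101001001
2. Invert bits:     111010110110
3. Add 1:           111010110111

Answer: 111010110111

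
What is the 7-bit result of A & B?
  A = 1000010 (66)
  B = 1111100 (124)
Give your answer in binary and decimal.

Apply & to each column (1 only where both bits are 1):
  1000010
& 1111100
---------
  1000000

Answer: 1000000 (64)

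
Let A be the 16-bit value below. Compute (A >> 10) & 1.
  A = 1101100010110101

Bit 10 is the 11th from the right.
  1101100010110101
       ^
That bit is 0.

Answer: 0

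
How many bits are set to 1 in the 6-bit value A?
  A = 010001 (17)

010001
1-bits at positions (from bit 0 = LSB): 0, 4
Count = 2

Answer: 2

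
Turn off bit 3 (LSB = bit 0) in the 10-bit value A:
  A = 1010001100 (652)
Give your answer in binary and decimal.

Mask = ~(1 << 3) = 1111110111
Bit 3 of A is 1, so AND-ing with the mask clears it to 0.
  1010001100
& 1111110111
------------
  1010000100

Answer: 1010000100 (644)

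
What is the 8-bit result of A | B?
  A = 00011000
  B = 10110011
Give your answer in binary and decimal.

Apply | to each column (1 where either bit is 1):
  00011000
| 10110011
----------
  10111011

Answer: 10111011 (187)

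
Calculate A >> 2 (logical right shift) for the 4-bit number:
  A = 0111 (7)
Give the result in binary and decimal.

Logical shift right by 2: drop the bottom 2 bit(s), prepend 2 zero(s) on the left.
  0111  ->  keep [01], discard [11], prepend 00
= 0001

Answer: 0001 (1)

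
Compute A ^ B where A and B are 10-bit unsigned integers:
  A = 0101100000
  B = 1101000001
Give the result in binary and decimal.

Apply ^ to each column (1 where bits differ):
  0101100000
^ 1101000001
------------
  1000100001

Answer: 1000100001 (545)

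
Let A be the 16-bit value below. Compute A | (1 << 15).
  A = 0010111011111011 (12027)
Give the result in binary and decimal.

Mask = 1 << 15 = 1000000000000000
Bit 15 of A is 0, so OR-ing with the mask flips it to 1.
  0010111011111011
| 1000000000000000
------------------
  1010111011111011

Answer: 1010111011111011 (44795)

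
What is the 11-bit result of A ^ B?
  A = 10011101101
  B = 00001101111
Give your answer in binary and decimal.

Apply ^ to each column (1 where bits differ):
  10011101101
^ 00001101111
-------------
  10010000010

Answer: 10010000010 (1154)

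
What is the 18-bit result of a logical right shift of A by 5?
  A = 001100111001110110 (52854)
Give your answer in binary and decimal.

Logical shift right by 5: drop the bottom 5 bit(s), prepend 5 zero(s) on the left.
  001100111001110110  ->  keep [0011001110011], discard [10110], prepend 00000
= 000000011001110011

Answer: 000000011001110011 (1651)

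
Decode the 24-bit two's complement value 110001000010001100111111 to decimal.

MSB is 1, so the value is negative. Find the magnitude:
1. Invert bits:  001110111101110011000000
2. Add 1:        001110111101110011000001  = 3923137
3. Apply sign:   -3923137

Answer: -3923137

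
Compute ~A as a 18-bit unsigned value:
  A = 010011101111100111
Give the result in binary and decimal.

Flip each bit (0->1, 1->0):
  010011101111100111
  101100010000011000

Answer: 101100010000011000 (181272)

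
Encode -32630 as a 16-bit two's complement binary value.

1. Binary of +32630:  0111111101110110
2. Invert bits:     1000000010001001
3. Add 1:           1000000010001010

Answer: 1000000010001010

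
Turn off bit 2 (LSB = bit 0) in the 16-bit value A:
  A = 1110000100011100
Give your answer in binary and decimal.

Mask = ~(1 << 2) = 1111111111111011
Bit 2 of A is 1, so AND-ing with the mask clears it to 0.
  1110000100011100
& 1111111111111011
------------------
  1110000100011000

Answer: 1110000100011000 (57624)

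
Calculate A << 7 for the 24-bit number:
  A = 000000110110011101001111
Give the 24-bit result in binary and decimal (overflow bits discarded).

Shift left by 7: drop the top 7 bit(s), append 7 zero(s) on the right.
  000000110110011101001111  ->  discard [0000001], keep [10110011101001111], append 0000000
= 101100111010011110000000

Answer: 101100111010011110000000 (11773824)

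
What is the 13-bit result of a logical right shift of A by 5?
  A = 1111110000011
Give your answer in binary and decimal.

Logical shift right by 5: drop the bottom 5 bit(s), prepend 5 zero(s) on the left.
  1111110000011  ->  keep [11111100], discard [00011], prepend 00000
= 0000011111100

Answer: 0000011111100 (252)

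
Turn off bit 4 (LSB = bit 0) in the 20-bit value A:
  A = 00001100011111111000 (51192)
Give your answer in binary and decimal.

Mask = ~(1 << 4) = 11111111111111101111
Bit 4 of A is 1, so AND-ing with the mask clears it to 0.
  00001100011111111000
& 11111111111111101111
----------------------
  00001100011111101000

Answer: 00001100011111101000 (51176)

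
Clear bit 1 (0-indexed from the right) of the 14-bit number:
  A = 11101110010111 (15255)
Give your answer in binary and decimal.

Mask = ~(1 << 1) = 11111111111101
Bit 1 of A is 1, so AND-ing with the mask clears it to 0.
  11101110010111
& 11111111111101
----------------
  11101110010101

Answer: 11101110010101 (15253)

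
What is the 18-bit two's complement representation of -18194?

1. Binary of +18194:  000100011100010010
2. Invert bits:     111011100011101101
3. Add 1:           111011100011101110

Answer: 111011100011101110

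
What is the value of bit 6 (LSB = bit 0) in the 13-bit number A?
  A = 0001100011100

Bit 6 is the 7th from the right.
  0001100011100
        ^
That bit is 0.

Answer: 0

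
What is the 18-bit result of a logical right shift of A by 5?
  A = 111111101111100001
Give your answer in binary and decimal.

Logical shift right by 5: drop the bottom 5 bit(s), prepend 5 zero(s) on the left.
  111111101111100001  ->  keep [1111111011111], discard [00001], prepend 00000
= 000001111111011111

Answer: 000001111111011111 (8159)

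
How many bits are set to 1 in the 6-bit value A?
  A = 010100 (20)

010100
1-bits at positions (from bit 0 = LSB): 2, 4
Count = 2

Answer: 2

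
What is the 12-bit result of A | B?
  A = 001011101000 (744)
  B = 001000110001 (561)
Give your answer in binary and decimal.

Apply | to each column (1 where either bit is 1):
  001011101000
| 001000110001
--------------
  001011111001

Answer: 001011111001 (761)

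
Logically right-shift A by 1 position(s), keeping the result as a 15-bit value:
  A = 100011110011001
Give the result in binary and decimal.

Logical shift right by 1: drop the bottom 1 bit(s), prepend 1 zero(s) on the left.
  100011110011001  ->  keep [10001111001100], discard [1], prepend 0
= 010001111001100

Answer: 010001111001100 (9164)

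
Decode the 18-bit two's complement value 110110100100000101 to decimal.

MSB is 1, so the value is negative. Find the magnitude:
1. Invert bits:  001001011011111010
2. Add 1:        001001011011111011  = 38651
3. Apply sign:   -38651

Answer: -38651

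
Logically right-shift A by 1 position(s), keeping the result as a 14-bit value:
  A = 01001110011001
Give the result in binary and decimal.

Logical shift right by 1: drop the bottom 1 bit(s), prepend 1 zero(s) on the left.
  01001110011001  ->  keep [0100111001100], discard [1], prepend 0
= 00100111001100

Answer: 00100111001100 (2508)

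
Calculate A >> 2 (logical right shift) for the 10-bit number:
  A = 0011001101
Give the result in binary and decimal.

Logical shift right by 2: drop the bottom 2 bit(s), prepend 2 zero(s) on the left.
  0011001101  ->  keep [00110011], discard [01], prepend 00
= 0000110011

Answer: 0000110011 (51)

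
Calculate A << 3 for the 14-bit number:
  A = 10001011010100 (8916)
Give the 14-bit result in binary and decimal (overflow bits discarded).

Shift left by 3: drop the top 3 bit(s), append 3 zero(s) on the right.
  10001011010100  ->  discard [100], keep [01011010100], append 000
= 01011010100000

Answer: 01011010100000 (5792)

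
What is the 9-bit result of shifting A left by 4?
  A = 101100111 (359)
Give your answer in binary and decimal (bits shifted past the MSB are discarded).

Shift left by 4: drop the top 4 bit(s), append 4 zero(s) on the right.
  101100111  ->  discard [1011], keep [00111], append 0000
= 001110000

Answer: 001110000 (112)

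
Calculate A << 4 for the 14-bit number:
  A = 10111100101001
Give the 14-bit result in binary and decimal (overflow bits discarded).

Shift left by 4: drop the top 4 bit(s), append 4 zero(s) on the right.
  10111100101001  ->  discard [1011], keep [1100101001], append 0000
= 11001010010000

Answer: 11001010010000 (12944)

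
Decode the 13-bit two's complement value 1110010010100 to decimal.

MSB is 1, so the value is negative. Find the magnitude:
1. Invert bits:  0001101101011
2. Add 1:        0001101101100  = 876
3. Apply sign:   -876

Answer: -876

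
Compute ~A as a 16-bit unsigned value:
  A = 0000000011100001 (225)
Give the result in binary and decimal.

Flip each bit (0->1, 1->0):
  0000000011100001
  1111111100011110

Answer: 1111111100011110 (65310)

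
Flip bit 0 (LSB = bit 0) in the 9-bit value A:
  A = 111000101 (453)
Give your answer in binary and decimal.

Mask = 1 << 0 = 000000001
Bit 0 of A is 1; XOR with the mask flips it to 0.
  111000101
^ 000000001
-----------
  111000100

Answer: 111000100 (452)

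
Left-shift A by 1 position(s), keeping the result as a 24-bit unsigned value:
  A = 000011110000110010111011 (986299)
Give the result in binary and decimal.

Shift left by 1: drop the top 1 bit(s), append 1 zero(s) on the right.
  000011110000110010111011  ->  discard [0], keep [00011110000110010111011], append 0
= 000111100001100101110110

Answer: 000111100001100101110110 (1972598)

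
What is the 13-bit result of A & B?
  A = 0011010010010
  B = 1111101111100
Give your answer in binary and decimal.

Apply & to each column (1 only where both bits are 1):
  0011010010010
& 1111101111100
---------------
  0011000010000

Answer: 0011000010000 (1552)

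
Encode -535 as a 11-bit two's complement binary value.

1. Binary of +535:  01000010111
2. Invert bits:     10111101000
3. Add 1:           10111101001

Answer: 10111101001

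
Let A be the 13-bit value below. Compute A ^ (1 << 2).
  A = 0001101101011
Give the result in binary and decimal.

Mask = 1 << 2 = 0000000000100
Bit 2 of A is 0; XOR with the mask flips it to 1.
  0001101101011
^ 0000000000100
---------------
  0001101101111

Answer: 0001101101111 (879)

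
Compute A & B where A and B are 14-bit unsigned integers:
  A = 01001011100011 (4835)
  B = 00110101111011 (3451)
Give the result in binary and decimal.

Apply & to each column (1 only where both bits are 1):
  01001011100011
& 00110101111011
----------------
  00000001100011

Answer: 00000001100011 (99)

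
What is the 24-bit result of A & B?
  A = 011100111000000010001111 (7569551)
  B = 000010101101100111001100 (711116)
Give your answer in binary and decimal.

Apply & to each column (1 only where both bits are 1):
  011100111000000010001111
& 000010101101100111001100
--------------------------
  000000101000000010001100

Answer: 000000101000000010001100 (163980)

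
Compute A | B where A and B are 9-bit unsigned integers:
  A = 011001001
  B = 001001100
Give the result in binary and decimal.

Apply | to each column (1 where either bit is 1):
  011001001
| 001001100
-----------
  011001101

Answer: 011001101 (205)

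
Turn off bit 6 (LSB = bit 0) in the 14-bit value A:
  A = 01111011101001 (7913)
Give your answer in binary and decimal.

Mask = ~(1 << 6) = 11111110111111
Bit 6 of A is 1, so AND-ing with the mask clears it to 0.
  01111011101001
& 11111110111111
----------------
  01111010101001

Answer: 01111010101001 (7849)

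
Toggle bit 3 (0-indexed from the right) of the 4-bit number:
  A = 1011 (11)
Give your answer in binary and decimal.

Mask = 1 << 3 = 1000
Bit 3 of A is 1; XOR with the mask flips it to 0.
  1011
^ 1000
------
  0011

Answer: 0011 (3)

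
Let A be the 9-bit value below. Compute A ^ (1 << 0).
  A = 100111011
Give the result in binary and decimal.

Mask = 1 << 0 = 000000001
Bit 0 of A is 1; XOR with the mask flips it to 0.
  100111011
^ 000000001
-----------
  100111010

Answer: 100111010 (314)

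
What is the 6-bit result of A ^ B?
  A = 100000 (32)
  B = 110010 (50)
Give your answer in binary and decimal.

Apply ^ to each column (1 where bits differ):
  100000
^ 110010
--------
  010010

Answer: 010010 (18)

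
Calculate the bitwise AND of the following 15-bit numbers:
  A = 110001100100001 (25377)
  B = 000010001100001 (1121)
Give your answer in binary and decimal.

Apply & to each column (1 only where both bits are 1):
  110001100100001
& 000010001100001
-----------------
  000000000100001

Answer: 000000000100001 (33)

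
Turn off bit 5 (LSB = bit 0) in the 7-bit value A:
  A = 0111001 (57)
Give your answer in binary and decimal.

Mask = ~(1 << 5) = 1011111
Bit 5 of A is 1, so AND-ing with the mask clears it to 0.
  0111001
& 1011111
---------
  0011001

Answer: 0011001 (25)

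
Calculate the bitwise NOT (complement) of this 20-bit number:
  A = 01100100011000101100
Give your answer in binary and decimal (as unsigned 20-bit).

Flip each bit (0->1, 1->0):
  01100100011000101100
  10011011100111010011

Answer: 10011011100111010011 (637395)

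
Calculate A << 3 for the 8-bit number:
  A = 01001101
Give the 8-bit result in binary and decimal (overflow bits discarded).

Shift left by 3: drop the top 3 bit(s), append 3 zero(s) on the right.
  01001101  ->  discard [010], keep [01101], append 000
= 01101000

Answer: 01101000 (104)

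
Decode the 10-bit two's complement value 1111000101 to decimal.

MSB is 1, so the value is negative. Find the magnitude:
1. Invert bits:  0000111010
2. Add 1:        0000111011  = 59
3. Apply sign:   -59

Answer: -59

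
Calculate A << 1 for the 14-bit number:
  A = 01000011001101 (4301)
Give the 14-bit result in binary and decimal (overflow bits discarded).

Shift left by 1: drop the top 1 bit(s), append 1 zero(s) on the right.
  01000011001101  ->  discard [0], keep [1000011001101], append 0
= 10000110011010

Answer: 10000110011010 (8602)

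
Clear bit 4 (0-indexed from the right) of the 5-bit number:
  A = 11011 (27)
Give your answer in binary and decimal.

Mask = ~(1 << 4) = 01111
Bit 4 of A is 1, so AND-ing with the mask clears it to 0.
  11011
& 01111
-------
  01011

Answer: 01011 (11)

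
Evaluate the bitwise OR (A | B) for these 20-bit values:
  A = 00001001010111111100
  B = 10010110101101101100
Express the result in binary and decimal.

Apply | to each column (1 where either bit is 1):
  00001001010111111100
| 10010110101101101100
----------------------
  10011111111111111100

Answer: 10011111111111111100 (655356)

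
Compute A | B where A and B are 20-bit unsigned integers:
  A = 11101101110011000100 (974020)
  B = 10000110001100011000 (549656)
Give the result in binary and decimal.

Apply | to each column (1 where either bit is 1):
  11101101110011000100
| 10000110001100011000
----------------------
  11101111111111011100

Answer: 11101111111111011100 (983004)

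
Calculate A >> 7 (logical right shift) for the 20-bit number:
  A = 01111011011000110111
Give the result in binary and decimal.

Logical shift right by 7: drop the bottom 7 bit(s), prepend 7 zero(s) on the left.
  01111011011000110111  ->  keep [0111101101100], discard [0110111], prepend 0000000
= 00000000111101101100

Answer: 00000000111101101100 (3948)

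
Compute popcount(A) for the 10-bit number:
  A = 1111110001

1111110001
1-bits at positions (from bit 0 = LSB): 0, 4, 5, 6, 7, 8, 9
Count = 7

Answer: 7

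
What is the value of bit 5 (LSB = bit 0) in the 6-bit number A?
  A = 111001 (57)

Bit 5 is the 6th from the right.
  111001
  ^
That bit is 1.

Answer: 1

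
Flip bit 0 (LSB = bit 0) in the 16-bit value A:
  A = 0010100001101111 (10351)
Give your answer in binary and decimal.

Mask = 1 << 0 = 0000000000000001
Bit 0 of A is 1; XOR with the mask flips it to 0.
  0010100001101111
^ 0000000000000001
------------------
  0010100001101110

Answer: 0010100001101110 (10350)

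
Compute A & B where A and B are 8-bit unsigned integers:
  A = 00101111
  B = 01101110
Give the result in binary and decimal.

Apply & to each column (1 only where both bits are 1):
  00101111
& 01101110
----------
  00101110

Answer: 00101110 (46)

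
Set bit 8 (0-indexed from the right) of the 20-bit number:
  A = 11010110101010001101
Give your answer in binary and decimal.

Mask = 1 << 8 = 00000000000100000000
Bit 8 of A is 0, so OR-ing with the mask flips it to 1.
  11010110101010001101
| 00000000000100000000
----------------------
  11010110101110001101

Answer: 11010110101110001101 (879501)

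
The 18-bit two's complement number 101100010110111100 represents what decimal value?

MSB is 1, so the value is negative. Find the magnitude:
1. Invert bits:  010011101001000011
2. Add 1:        010011101001000100  = 80452
3. Apply sign:   -80452

Answer: -80452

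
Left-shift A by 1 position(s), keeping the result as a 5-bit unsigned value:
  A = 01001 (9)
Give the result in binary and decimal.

Shift left by 1: drop the top 1 bit(s), append 1 zero(s) on the right.
  01001  ->  discard [0], keep [1001], append 0
= 10010

Answer: 10010 (18)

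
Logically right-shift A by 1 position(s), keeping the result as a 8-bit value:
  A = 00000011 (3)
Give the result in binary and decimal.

Logical shift right by 1: drop the bottom 1 bit(s), prepend 1 zero(s) on the left.
  00000011  ->  keep [0000001], discard [1], prepend 0
= 00000001

Answer: 00000001 (1)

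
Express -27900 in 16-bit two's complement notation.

1. Binary of +27900:  0110110011111100
2. Invert bits:     1001001100000011
3. Add 1:           1001001100000100

Answer: 1001001100000100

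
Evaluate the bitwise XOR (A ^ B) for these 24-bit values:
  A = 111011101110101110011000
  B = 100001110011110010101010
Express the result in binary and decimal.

Apply ^ to each column (1 where bits differ):
  111011101110101110011000
^ 100001110011110010101010
--------------------------
  011010011101011100110010

Answer: 011010011101011100110010 (6936370)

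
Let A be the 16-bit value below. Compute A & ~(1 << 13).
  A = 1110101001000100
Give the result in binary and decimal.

Mask = ~(1 << 13) = 1101111111111111
Bit 13 of A is 1, so AND-ing with the mask clears it to 0.
  1110101001000100
& 1101111111111111
------------------
  1100101001000100

Answer: 1100101001000100 (51780)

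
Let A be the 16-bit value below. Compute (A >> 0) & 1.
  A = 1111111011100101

Bit 0 is the 1st from the right.
  1111111011100101
                 ^
That bit is 1.

Answer: 1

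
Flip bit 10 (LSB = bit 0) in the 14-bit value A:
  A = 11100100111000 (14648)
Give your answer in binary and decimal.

Mask = 1 << 10 = 00010000000000
Bit 10 of A is 0; XOR with the mask flips it to 1.
  11100100111000
^ 00010000000000
----------------
  11110100111000

Answer: 11110100111000 (15672)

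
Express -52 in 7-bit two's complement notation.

1. Binary of +52:  0110100
2. Invert bits:     1001011
3. Add 1:           1001100

Answer: 1001100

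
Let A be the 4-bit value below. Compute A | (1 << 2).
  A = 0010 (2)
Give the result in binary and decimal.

Mask = 1 << 2 = 0100
Bit 2 of A is 0, so OR-ing with the mask flips it to 1.
  0010
| 0100
------
  0110

Answer: 0110 (6)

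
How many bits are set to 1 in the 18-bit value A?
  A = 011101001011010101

011101001011010101
1-bits at positions (from bit 0 = LSB): 0, 2, 4, 6, 7, 9, 12, 14, 15, 16
Count = 10

Answer: 10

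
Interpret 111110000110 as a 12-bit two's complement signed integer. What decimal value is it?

MSB is 1, so the value is negative. Find the magnitude:
1. Invert bits:  000001111001
2. Add 1:        000001111010  = 122
3. Apply sign:   -122

Answer: -122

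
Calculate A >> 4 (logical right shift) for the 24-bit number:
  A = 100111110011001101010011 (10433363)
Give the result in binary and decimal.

Logical shift right by 4: drop the bottom 4 bit(s), prepend 4 zero(s) on the left.
  100111110011001101010011  ->  keep [10011111001100110101], discard [0011], prepend 0000
= 000010011111001100110101

Answer: 000010011111001100110101 (652085)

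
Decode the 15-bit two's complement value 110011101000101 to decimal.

MSB is 1, so the value is negative. Find the magnitude:
1. Invert bits:  001100010111010
2. Add 1:        001100010111011  = 6331
3. Apply sign:   -6331

Answer: -6331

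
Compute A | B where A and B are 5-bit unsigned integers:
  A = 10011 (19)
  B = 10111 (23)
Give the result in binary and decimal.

Apply | to each column (1 where either bit is 1):
  10011
| 10111
-------
  10111

Answer: 10111 (23)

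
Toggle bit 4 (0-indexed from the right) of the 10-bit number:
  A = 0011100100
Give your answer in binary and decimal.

Mask = 1 << 4 = 0000010000
Bit 4 of A is 0; XOR with the mask flips it to 1.
  0011100100
^ 0000010000
------------
  0011110100

Answer: 0011110100 (244)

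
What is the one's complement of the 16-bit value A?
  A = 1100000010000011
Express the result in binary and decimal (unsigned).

Flip each bit (0->1, 1->0):
  1100000010000011
  0011111101111100

Answer: 0011111101111100 (16252)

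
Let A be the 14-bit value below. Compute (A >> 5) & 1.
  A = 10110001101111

Bit 5 is the 6th from the right.
  10110001101111
          ^
That bit is 1.

Answer: 1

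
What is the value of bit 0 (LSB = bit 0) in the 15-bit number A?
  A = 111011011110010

Bit 0 is the 1st from the right.
  111011011110010
                ^
That bit is 0.

Answer: 0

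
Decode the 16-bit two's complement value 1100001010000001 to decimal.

MSB is 1, so the value is negative. Find the magnitude:
1. Invert bits:  0011110101111110
2. Add 1:        0011110101111111  = 15743
3. Apply sign:   -15743

Answer: -15743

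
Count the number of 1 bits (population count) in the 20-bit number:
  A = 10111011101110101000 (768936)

10111011101110101000
1-bits at positions (from bit 0 = LSB): 3, 5, 7, 8, 9, 11, 12, 13, 15, 16, 17, 19
Count = 12

Answer: 12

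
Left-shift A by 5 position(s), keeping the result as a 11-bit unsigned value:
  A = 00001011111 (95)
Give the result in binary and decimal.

Shift left by 5: drop the top 5 bit(s), append 5 zero(s) on the right.
  00001011111  ->  discard [00001], keep [011111], append 00000
= 01111100000

Answer: 01111100000 (992)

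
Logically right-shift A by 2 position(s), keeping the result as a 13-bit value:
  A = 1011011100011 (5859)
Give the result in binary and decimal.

Logical shift right by 2: drop the bottom 2 bit(s), prepend 2 zero(s) on the left.
  1011011100011  ->  keep [10110111000], discard [11], prepend 00
= 0010110111000

Answer: 0010110111000 (1464)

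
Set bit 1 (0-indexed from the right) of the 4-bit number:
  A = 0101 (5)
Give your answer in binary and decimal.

Mask = 1 << 1 = 0010
Bit 1 of A is 0, so OR-ing with the mask flips it to 1.
  0101
| 0010
------
  0111

Answer: 0111 (7)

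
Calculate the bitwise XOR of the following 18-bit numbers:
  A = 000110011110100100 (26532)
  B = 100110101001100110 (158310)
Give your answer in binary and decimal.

Apply ^ to each column (1 where bits differ):
  000110011110100100
^ 100110101001100110
--------------------
  100000110111000010

Answer: 100000110111000010 (134594)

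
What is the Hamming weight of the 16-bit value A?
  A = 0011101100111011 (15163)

0011101100111011
1-bits at positions (from bit 0 = LSB): 0, 1, 3, 4, 5, 8, 9, 11, 12, 13
Count = 10

Answer: 10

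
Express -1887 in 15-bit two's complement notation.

1. Binary of +1887:  000011101011111
2. Invert bits:     111100010100000
3. Add 1:           111100010100001

Answer: 111100010100001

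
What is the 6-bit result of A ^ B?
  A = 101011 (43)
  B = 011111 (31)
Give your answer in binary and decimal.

Apply ^ to each column (1 where bits differ):
  101011
^ 011111
--------
  110100

Answer: 110100 (52)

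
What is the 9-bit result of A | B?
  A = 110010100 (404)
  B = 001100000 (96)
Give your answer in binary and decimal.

Apply | to each column (1 where either bit is 1):
  110010100
| 001100000
-----------
  111110100

Answer: 111110100 (500)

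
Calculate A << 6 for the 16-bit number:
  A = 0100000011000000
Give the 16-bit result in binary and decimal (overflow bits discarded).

Shift left by 6: drop the top 6 bit(s), append 6 zero(s) on the right.
  0100000011000000  ->  discard [010000], keep [0011000000], append 000000
= 0011000000000000

Answer: 0011000000000000 (12288)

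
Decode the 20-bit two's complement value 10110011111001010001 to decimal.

MSB is 1, so the value is negative. Find the magnitude:
1. Invert bits:  01001100000110101110
2. Add 1:        01001100000110101111  = 311727
3. Apply sign:   -311727

Answer: -311727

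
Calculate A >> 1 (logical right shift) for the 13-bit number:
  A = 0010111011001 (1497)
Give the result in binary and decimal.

Logical shift right by 1: drop the bottom 1 bit(s), prepend 1 zero(s) on the left.
  0010111011001  ->  keep [001011101100], discard [1], prepend 0
= 0001011101100

Answer: 0001011101100 (748)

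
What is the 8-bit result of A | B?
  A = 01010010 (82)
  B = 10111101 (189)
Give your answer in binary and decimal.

Apply | to each column (1 where either bit is 1):
  01010010
| 10111101
----------
  11111111

Answer: 11111111 (255)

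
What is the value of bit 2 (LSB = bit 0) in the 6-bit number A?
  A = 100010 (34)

Bit 2 is the 3rd from the right.
  100010
     ^
That bit is 0.

Answer: 0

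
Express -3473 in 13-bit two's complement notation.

1. Binary of +3473:  0110110010001
2. Invert bits:     1001001101110
3. Add 1:           1001001101111

Answer: 1001001101111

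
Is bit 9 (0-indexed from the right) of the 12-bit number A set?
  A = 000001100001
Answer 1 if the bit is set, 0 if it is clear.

Bit 9 is the 10th from the right.
  000001100001
    ^
That bit is 0.

Answer: 0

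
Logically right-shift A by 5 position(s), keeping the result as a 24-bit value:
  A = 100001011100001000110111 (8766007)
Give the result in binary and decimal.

Logical shift right by 5: drop the bottom 5 bit(s), prepend 5 zero(s) on the left.
  100001011100001000110111  ->  keep [1000010111000010001], discard [10111], prepend 00000
= 000001000010111000010001

Answer: 000001000010111000010001 (273937)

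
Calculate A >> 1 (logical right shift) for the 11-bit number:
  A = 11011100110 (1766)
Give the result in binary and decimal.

Logical shift right by 1: drop the bottom 1 bit(s), prepend 1 zero(s) on the left.
  11011100110  ->  keep [1101110011], discard [0], prepend 0
= 01101110011

Answer: 01101110011 (883)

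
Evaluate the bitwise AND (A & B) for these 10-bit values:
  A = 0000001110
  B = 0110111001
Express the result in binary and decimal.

Apply & to each column (1 only where both bits are 1):
  0000001110
& 0110111001
------------
  0000001000

Answer: 0000001000 (8)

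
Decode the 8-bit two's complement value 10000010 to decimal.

MSB is 1, so the value is negative. Find the magnitude:
1. Invert bits:  01111101
2. Add 1:        01111110  = 126
3. Apply sign:   -126

Answer: -126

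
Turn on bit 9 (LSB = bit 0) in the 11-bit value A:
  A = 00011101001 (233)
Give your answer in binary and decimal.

Mask = 1 << 9 = 01000000000
Bit 9 of A is 0, so OR-ing with the mask flips it to 1.
  00011101001
| 01000000000
-------------
  01011101001

Answer: 01011101001 (745)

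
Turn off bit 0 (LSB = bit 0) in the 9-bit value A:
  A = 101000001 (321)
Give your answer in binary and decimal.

Mask = ~(1 << 0) = 111111110
Bit 0 of A is 1, so AND-ing with the mask clears it to 0.
  101000001
& 111111110
-----------
  101000000

Answer: 101000000 (320)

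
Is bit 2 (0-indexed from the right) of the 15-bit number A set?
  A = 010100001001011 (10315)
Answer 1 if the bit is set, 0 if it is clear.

Bit 2 is the 3rd from the right.
  010100001001011
              ^
That bit is 0.

Answer: 0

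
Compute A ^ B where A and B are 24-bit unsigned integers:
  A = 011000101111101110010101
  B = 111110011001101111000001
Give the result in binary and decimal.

Apply ^ to each column (1 where bits differ):
  011000101111101110010101
^ 111110011001101111000001
--------------------------
  100110110110000001010100

Answer: 100110110110000001010100 (10182740)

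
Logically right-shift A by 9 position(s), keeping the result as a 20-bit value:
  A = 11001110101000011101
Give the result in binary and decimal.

Logical shift right by 9: drop the bottom 9 bit(s), prepend 9 zero(s) on the left.
  11001110101000011101  ->  keep [11001110101], discard [000011101], prepend 000000000
= 00000000011001110101

Answer: 00000000011001110101 (1653)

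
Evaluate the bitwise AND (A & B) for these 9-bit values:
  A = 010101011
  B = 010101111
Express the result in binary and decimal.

Apply & to each column (1 only where both bits are 1):
  010101011
& 010101111
-----------
  010101011

Answer: 010101011 (171)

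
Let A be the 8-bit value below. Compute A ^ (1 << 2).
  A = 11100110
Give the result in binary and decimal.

Mask = 1 << 2 = 00000100
Bit 2 of A is 1; XOR with the mask flips it to 0.
  11100110
^ 00000100
----------
  11100010

Answer: 11100010 (226)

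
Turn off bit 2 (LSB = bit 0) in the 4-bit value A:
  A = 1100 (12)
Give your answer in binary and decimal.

Mask = ~(1 << 2) = 1011
Bit 2 of A is 1, so AND-ing with the mask clears it to 0.
  1100
& 1011
------
  1000

Answer: 1000 (8)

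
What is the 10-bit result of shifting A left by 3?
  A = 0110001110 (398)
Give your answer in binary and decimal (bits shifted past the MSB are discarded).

Shift left by 3: drop the top 3 bit(s), append 3 zero(s) on the right.
  0110001110  ->  discard [011], keep [0001110], append 000
= 0001110000

Answer: 0001110000 (112)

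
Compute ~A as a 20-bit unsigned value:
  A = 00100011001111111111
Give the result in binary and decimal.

Flip each bit (0->1, 1->0):
  00100011001111111111
  11011100110000000000

Answer: 11011100110000000000 (904192)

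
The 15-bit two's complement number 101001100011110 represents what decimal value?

MSB is 1, so the value is negative. Find the magnitude:
1. Invert bits:  010110011100001
2. Add 1:        010110011100010  = 11490
3. Apply sign:   -11490

Answer: -11490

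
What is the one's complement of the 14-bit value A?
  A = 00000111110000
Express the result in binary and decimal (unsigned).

Flip each bit (0->1, 1->0):
  00000111110000
  11111000001111

Answer: 11111000001111 (15887)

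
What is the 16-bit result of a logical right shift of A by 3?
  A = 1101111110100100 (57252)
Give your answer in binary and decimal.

Logical shift right by 3: drop the bottom 3 bit(s), prepend 3 zero(s) on the left.
  1101111110100100  ->  keep [1101111110100], discard [100], prepend 000
= 0001101111110100

Answer: 0001101111110100 (7156)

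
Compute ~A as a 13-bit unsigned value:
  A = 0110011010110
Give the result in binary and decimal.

Flip each bit (0->1, 1->0):
  0110011010110
  1001100101001

Answer: 1001100101001 (4905)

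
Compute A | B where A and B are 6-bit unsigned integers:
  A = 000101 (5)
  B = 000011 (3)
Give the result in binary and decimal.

Apply | to each column (1 where either bit is 1):
  000101
| 000011
--------
  000111

Answer: 000111 (7)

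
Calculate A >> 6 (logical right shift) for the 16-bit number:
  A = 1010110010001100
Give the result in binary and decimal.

Logical shift right by 6: drop the bottom 6 bit(s), prepend 6 zero(s) on the left.
  1010110010001100  ->  keep [1010110010], discard [001100], prepend 000000
= 0000001010110010

Answer: 0000001010110010 (690)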